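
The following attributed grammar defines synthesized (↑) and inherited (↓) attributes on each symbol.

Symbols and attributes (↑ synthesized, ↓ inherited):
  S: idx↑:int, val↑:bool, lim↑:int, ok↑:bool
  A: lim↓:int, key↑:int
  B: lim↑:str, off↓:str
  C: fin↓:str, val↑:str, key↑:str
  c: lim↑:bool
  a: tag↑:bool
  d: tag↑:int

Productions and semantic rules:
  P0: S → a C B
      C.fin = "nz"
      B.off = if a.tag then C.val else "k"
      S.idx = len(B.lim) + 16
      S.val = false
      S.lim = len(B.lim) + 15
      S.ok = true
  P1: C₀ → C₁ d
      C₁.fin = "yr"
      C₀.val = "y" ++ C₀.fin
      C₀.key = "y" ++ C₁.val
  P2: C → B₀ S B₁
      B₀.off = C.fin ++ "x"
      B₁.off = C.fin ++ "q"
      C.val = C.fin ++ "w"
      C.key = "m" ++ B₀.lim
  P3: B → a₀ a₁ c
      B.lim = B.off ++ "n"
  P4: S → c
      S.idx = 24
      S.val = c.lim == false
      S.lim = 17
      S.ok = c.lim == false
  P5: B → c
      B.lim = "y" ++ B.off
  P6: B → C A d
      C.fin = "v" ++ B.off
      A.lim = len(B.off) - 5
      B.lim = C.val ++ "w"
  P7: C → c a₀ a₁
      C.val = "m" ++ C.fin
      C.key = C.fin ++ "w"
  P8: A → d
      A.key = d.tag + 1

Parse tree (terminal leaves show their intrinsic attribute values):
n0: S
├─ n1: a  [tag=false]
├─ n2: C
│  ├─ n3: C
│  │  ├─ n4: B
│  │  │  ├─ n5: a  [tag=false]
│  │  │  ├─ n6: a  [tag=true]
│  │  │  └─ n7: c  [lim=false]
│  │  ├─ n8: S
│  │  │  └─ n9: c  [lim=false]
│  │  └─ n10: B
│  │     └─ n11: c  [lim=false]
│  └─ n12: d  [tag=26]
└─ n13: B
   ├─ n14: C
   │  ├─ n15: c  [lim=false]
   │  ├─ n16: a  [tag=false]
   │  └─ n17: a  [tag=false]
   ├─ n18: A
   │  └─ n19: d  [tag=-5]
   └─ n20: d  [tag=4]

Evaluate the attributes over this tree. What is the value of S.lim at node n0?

1. n1.tag = false  [terminal]
2. n2.fin = "nz"  ["nz"]
3. n3.fin = "yr"  ["yr"]
4. n4.off = "yrx"  [C.fin ++ "x"]
5. n5.tag = false  [terminal]
6. n6.tag = true  [terminal]
7. n7.lim = false  [terminal]
8. n4.lim = "yrxn"  [B.off ++ "n"]
9. n9.lim = false  [terminal]
10. n8.idx = 24  [24]
11. n8.val = true  [c.lim == false]
12. n8.lim = 17  [17]
13. n8.ok = true  [c.lim == false]
14. n10.off = "yrq"  [C.fin ++ "q"]
15. n11.lim = false  [terminal]
16. n10.lim = "yyrq"  ["y" ++ B.off]
17. n3.val = "yrw"  [C.fin ++ "w"]
18. n3.key = "myrxn"  ["m" ++ B₀.lim]
19. n12.tag = 26  [terminal]
20. n2.val = "ynz"  ["y" ++ C₀.fin]
21. n2.key = "yyrw"  ["y" ++ C₁.val]
22. n13.off = "k"  [if a.tag then C.val else "k"]
23. n14.fin = "vk"  ["v" ++ B.off]
24. n15.lim = false  [terminal]
25. n16.tag = false  [terminal]
26. n17.tag = false  [terminal]
27. n14.val = "mvk"  ["m" ++ C.fin]
28. n14.key = "vkw"  [C.fin ++ "w"]
29. n18.lim = -4  [len(B.off) - 5]
30. n19.tag = -5  [terminal]
31. n18.key = -4  [d.tag + 1]
32. n20.tag = 4  [terminal]
33. n13.lim = "mvkw"  [C.val ++ "w"]
34. n0.idx = 20  [len(B.lim) + 16]
35. n0.val = false  [false]
36. n0.lim = 19  [len(B.lim) + 15]
37. n0.ok = true  [true]

19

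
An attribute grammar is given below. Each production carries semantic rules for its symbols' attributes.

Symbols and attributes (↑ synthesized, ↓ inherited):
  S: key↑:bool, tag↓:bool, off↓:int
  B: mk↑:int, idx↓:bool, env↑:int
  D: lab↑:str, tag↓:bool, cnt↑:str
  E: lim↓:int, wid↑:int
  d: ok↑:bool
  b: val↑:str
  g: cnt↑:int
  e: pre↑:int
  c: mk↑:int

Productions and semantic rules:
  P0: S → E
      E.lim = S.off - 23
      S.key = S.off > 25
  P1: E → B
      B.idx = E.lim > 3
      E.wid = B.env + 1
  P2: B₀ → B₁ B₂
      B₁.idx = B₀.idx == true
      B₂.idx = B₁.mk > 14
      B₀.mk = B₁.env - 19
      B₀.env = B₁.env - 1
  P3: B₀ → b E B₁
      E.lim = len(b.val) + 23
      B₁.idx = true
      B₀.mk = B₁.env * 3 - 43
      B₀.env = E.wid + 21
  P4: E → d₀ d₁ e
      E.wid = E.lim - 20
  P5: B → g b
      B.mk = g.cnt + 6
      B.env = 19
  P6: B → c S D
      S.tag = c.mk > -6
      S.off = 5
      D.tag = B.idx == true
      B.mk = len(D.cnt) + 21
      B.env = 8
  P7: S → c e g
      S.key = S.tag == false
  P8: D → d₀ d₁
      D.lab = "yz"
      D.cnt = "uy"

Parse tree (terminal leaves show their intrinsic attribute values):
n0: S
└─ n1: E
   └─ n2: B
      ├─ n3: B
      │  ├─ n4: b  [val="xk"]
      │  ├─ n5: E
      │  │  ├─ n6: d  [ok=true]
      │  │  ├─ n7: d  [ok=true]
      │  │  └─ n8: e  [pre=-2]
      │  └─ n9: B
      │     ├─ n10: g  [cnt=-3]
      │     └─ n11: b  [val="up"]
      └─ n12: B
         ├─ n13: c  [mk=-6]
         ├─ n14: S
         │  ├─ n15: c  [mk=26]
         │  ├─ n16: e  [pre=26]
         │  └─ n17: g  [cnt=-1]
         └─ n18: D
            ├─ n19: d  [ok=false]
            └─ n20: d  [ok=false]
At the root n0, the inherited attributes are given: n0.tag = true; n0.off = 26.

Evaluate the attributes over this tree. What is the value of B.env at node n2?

25

1. n0.tag = true  [given at root]
2. n0.off = 26  [given at root]
3. n1.lim = 3  [S.off - 23]
4. n2.idx = false  [E.lim > 3]
5. n3.idx = false  [B₀.idx == true]
6. n4.val = "xk"  [terminal]
7. n5.lim = 25  [len(b.val) + 23]
8. n6.ok = true  [terminal]
9. n7.ok = true  [terminal]
10. n8.pre = -2  [terminal]
11. n5.wid = 5  [E.lim - 20]
12. n9.idx = true  [true]
13. n10.cnt = -3  [terminal]
14. n11.val = "up"  [terminal]
15. n9.mk = 3  [g.cnt + 6]
16. n9.env = 19  [19]
17. n3.mk = 14  [B₁.env * 3 - 43]
18. n3.env = 26  [E.wid + 21]
19. n12.idx = false  [B₁.mk > 14]
20. n13.mk = -6  [terminal]
21. n14.tag = false  [c.mk > -6]
22. n14.off = 5  [5]
23. n15.mk = 26  [terminal]
24. n16.pre = 26  [terminal]
25. n17.cnt = -1  [terminal]
26. n14.key = true  [S.tag == false]
27. n18.tag = false  [B.idx == true]
28. n19.ok = false  [terminal]
29. n20.ok = false  [terminal]
30. n18.lab = "yz"  ["yz"]
31. n18.cnt = "uy"  ["uy"]
32. n12.mk = 23  [len(D.cnt) + 21]
33. n12.env = 8  [8]
34. n2.mk = 7  [B₁.env - 19]
35. n2.env = 25  [B₁.env - 1]
36. n1.wid = 26  [B.env + 1]
37. n0.key = true  [S.off > 25]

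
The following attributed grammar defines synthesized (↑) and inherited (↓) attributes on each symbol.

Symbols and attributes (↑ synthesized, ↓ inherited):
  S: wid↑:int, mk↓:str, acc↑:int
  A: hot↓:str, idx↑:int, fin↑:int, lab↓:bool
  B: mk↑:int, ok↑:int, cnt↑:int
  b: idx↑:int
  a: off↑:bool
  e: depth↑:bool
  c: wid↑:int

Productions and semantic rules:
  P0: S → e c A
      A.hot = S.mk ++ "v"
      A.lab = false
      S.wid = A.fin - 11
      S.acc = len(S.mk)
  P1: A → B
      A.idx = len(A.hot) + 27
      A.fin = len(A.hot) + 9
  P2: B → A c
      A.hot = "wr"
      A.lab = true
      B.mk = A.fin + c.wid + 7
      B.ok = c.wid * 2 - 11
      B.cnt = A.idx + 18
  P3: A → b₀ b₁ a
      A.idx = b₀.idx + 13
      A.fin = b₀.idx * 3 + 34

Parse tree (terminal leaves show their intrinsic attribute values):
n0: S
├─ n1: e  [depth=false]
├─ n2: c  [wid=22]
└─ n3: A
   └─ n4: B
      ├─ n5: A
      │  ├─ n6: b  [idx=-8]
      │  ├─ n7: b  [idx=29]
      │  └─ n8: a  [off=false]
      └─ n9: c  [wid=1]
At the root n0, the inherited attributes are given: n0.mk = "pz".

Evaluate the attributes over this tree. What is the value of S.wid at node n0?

1

1. n0.mk = "pz"  [given at root]
2. n1.depth = false  [terminal]
3. n2.wid = 22  [terminal]
4. n3.hot = "pzv"  [S.mk ++ "v"]
5. n3.lab = false  [false]
6. n5.hot = "wr"  ["wr"]
7. n5.lab = true  [true]
8. n6.idx = -8  [terminal]
9. n7.idx = 29  [terminal]
10. n8.off = false  [terminal]
11. n5.idx = 5  [b₀.idx + 13]
12. n5.fin = 10  [b₀.idx * 3 + 34]
13. n9.wid = 1  [terminal]
14. n4.mk = 18  [A.fin + c.wid + 7]
15. n4.ok = -9  [c.wid * 2 - 11]
16. n4.cnt = 23  [A.idx + 18]
17. n3.idx = 30  [len(A.hot) + 27]
18. n3.fin = 12  [len(A.hot) + 9]
19. n0.wid = 1  [A.fin - 11]
20. n0.acc = 2  [len(S.mk)]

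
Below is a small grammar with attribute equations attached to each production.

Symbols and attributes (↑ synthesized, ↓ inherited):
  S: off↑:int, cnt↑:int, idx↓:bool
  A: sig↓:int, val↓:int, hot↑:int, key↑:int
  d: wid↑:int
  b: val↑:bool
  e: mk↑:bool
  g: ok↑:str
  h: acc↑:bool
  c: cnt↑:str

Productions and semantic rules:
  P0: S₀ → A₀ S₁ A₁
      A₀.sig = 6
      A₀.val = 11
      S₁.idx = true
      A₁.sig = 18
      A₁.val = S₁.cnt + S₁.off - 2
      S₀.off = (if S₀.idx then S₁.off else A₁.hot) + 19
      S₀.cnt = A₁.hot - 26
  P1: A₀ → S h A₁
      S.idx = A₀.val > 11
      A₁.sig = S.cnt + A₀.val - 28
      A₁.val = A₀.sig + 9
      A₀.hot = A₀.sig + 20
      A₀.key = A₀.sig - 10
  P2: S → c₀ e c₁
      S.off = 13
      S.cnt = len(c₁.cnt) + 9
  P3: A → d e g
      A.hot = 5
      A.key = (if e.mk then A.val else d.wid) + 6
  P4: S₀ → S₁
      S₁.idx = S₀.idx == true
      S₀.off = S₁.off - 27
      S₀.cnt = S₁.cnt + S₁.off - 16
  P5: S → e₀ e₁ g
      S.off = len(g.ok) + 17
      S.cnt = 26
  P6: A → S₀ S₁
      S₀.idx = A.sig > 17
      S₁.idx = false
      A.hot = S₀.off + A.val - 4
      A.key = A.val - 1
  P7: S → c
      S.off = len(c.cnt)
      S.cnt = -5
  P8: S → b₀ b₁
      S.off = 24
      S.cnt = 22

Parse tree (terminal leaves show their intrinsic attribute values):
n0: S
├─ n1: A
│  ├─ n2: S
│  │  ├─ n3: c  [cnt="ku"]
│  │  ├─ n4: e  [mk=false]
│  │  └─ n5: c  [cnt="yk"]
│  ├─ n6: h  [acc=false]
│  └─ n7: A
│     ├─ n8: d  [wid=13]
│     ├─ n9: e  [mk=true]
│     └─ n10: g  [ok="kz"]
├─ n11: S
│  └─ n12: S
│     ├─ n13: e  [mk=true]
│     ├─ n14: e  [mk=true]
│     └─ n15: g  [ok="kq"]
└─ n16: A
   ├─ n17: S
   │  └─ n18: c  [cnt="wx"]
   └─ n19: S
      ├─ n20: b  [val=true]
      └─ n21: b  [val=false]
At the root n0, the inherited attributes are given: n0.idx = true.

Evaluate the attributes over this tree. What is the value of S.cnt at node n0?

-9

1. n0.idx = true  [given at root]
2. n1.sig = 6  [6]
3. n1.val = 11  [11]
4. n2.idx = false  [A₀.val > 11]
5. n3.cnt = "ku"  [terminal]
6. n4.mk = false  [terminal]
7. n5.cnt = "yk"  [terminal]
8. n2.off = 13  [13]
9. n2.cnt = 11  [len(c₁.cnt) + 9]
10. n6.acc = false  [terminal]
11. n7.sig = -6  [S.cnt + A₀.val - 28]
12. n7.val = 15  [A₀.sig + 9]
13. n8.wid = 13  [terminal]
14. n9.mk = true  [terminal]
15. n10.ok = "kz"  [terminal]
16. n7.hot = 5  [5]
17. n7.key = 21  [(if e.mk then A.val else d.wid) + 6]
18. n1.hot = 26  [A₀.sig + 20]
19. n1.key = -4  [A₀.sig - 10]
20. n11.idx = true  [true]
21. n12.idx = true  [S₀.idx == true]
22. n13.mk = true  [terminal]
23. n14.mk = true  [terminal]
24. n15.ok = "kq"  [terminal]
25. n12.off = 19  [len(g.ok) + 17]
26. n12.cnt = 26  [26]
27. n11.off = -8  [S₁.off - 27]
28. n11.cnt = 29  [S₁.cnt + S₁.off - 16]
29. n16.sig = 18  [18]
30. n16.val = 19  [S₁.cnt + S₁.off - 2]
31. n17.idx = true  [A.sig > 17]
32. n18.cnt = "wx"  [terminal]
33. n17.off = 2  [len(c.cnt)]
34. n17.cnt = -5  [-5]
35. n19.idx = false  [false]
36. n20.val = true  [terminal]
37. n21.val = false  [terminal]
38. n19.off = 24  [24]
39. n19.cnt = 22  [22]
40. n16.hot = 17  [S₀.off + A.val - 4]
41. n16.key = 18  [A.val - 1]
42. n0.off = 11  [(if S₀.idx then S₁.off else A₁.hot) + 19]
43. n0.cnt = -9  [A₁.hot - 26]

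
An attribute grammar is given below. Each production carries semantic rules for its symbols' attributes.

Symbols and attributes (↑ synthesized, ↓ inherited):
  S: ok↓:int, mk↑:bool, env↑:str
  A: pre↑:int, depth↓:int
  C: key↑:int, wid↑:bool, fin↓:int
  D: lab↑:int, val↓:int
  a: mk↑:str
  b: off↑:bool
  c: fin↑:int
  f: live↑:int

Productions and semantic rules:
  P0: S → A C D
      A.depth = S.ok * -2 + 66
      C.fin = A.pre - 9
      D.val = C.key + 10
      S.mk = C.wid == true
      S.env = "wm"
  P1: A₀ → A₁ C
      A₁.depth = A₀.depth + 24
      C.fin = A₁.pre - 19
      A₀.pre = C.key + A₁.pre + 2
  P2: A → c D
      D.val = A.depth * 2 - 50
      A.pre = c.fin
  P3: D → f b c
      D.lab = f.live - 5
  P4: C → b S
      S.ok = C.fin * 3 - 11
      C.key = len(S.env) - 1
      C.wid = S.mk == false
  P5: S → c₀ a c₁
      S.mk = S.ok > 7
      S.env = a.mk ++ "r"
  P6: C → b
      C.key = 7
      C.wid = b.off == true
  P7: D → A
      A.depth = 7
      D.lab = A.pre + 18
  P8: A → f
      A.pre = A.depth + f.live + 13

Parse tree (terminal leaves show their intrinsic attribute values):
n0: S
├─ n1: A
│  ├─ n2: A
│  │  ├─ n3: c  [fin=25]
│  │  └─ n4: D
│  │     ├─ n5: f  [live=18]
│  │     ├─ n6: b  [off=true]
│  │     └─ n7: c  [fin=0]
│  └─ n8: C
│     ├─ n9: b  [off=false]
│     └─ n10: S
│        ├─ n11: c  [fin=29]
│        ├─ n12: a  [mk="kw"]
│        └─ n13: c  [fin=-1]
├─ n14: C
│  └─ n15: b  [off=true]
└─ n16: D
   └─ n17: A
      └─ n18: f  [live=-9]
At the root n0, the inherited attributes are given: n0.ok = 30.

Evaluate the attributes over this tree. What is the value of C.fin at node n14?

1. n0.ok = 30  [given at root]
2. n1.depth = 6  [S.ok * -2 + 66]
3. n2.depth = 30  [A₀.depth + 24]
4. n3.fin = 25  [terminal]
5. n4.val = 10  [A.depth * 2 - 50]
6. n5.live = 18  [terminal]
7. n6.off = true  [terminal]
8. n7.fin = 0  [terminal]
9. n4.lab = 13  [f.live - 5]
10. n2.pre = 25  [c.fin]
11. n8.fin = 6  [A₁.pre - 19]
12. n9.off = false  [terminal]
13. n10.ok = 7  [C.fin * 3 - 11]
14. n11.fin = 29  [terminal]
15. n12.mk = "kw"  [terminal]
16. n13.fin = -1  [terminal]
17. n10.mk = false  [S.ok > 7]
18. n10.env = "kwr"  [a.mk ++ "r"]
19. n8.key = 2  [len(S.env) - 1]
20. n8.wid = true  [S.mk == false]
21. n1.pre = 29  [C.key + A₁.pre + 2]
22. n14.fin = 20  [A.pre - 9]
23. n15.off = true  [terminal]
24. n14.key = 7  [7]
25. n14.wid = true  [b.off == true]
26. n16.val = 17  [C.key + 10]
27. n17.depth = 7  [7]
28. n18.live = -9  [terminal]
29. n17.pre = 11  [A.depth + f.live + 13]
30. n16.lab = 29  [A.pre + 18]
31. n0.mk = true  [C.wid == true]
32. n0.env = "wm"  ["wm"]

20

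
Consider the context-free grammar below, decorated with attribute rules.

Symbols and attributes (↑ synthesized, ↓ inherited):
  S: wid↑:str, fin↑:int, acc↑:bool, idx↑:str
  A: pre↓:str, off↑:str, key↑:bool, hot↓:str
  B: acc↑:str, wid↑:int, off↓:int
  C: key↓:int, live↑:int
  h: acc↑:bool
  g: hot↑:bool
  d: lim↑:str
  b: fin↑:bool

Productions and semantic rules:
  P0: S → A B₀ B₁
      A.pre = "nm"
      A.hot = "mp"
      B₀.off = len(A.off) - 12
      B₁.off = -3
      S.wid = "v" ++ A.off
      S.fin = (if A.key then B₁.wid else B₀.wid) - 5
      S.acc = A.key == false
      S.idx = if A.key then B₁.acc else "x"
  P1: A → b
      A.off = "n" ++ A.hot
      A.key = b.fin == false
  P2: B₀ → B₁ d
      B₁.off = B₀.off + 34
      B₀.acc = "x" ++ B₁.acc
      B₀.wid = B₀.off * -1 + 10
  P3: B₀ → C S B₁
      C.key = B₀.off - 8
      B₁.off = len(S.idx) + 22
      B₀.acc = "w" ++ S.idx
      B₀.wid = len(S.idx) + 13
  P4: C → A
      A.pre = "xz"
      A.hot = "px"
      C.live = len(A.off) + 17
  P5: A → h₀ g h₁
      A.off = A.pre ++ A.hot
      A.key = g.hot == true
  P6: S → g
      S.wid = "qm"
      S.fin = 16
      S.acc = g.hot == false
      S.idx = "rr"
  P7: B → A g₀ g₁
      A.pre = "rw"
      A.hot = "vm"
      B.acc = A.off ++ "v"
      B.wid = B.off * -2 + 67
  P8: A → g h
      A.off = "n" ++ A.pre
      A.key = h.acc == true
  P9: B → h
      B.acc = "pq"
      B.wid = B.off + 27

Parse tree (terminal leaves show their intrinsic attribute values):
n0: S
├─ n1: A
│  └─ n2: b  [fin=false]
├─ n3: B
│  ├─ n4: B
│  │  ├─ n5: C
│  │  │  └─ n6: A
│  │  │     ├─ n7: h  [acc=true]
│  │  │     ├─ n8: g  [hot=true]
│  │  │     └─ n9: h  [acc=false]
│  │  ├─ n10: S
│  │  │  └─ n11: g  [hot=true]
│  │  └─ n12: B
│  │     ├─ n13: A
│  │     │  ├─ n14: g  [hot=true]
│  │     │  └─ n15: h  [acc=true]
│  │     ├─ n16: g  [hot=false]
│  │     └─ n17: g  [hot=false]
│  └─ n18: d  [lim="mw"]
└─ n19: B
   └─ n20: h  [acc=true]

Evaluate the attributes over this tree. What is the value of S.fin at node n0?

1. n1.pre = "nm"  ["nm"]
2. n1.hot = "mp"  ["mp"]
3. n2.fin = false  [terminal]
4. n1.off = "nmp"  ["n" ++ A.hot]
5. n1.key = true  [b.fin == false]
6. n3.off = -9  [len(A.off) - 12]
7. n4.off = 25  [B₀.off + 34]
8. n5.key = 17  [B₀.off - 8]
9. n6.pre = "xz"  ["xz"]
10. n6.hot = "px"  ["px"]
11. n7.acc = true  [terminal]
12. n8.hot = true  [terminal]
13. n9.acc = false  [terminal]
14. n6.off = "xzpx"  [A.pre ++ A.hot]
15. n6.key = true  [g.hot == true]
16. n5.live = 21  [len(A.off) + 17]
17. n11.hot = true  [terminal]
18. n10.wid = "qm"  ["qm"]
19. n10.fin = 16  [16]
20. n10.acc = false  [g.hot == false]
21. n10.idx = "rr"  ["rr"]
22. n12.off = 24  [len(S.idx) + 22]
23. n13.pre = "rw"  ["rw"]
24. n13.hot = "vm"  ["vm"]
25. n14.hot = true  [terminal]
26. n15.acc = true  [terminal]
27. n13.off = "nrw"  ["n" ++ A.pre]
28. n13.key = true  [h.acc == true]
29. n16.hot = false  [terminal]
30. n17.hot = false  [terminal]
31. n12.acc = "nrwv"  [A.off ++ "v"]
32. n12.wid = 19  [B.off * -2 + 67]
33. n4.acc = "wrr"  ["w" ++ S.idx]
34. n4.wid = 15  [len(S.idx) + 13]
35. n18.lim = "mw"  [terminal]
36. n3.acc = "xwrr"  ["x" ++ B₁.acc]
37. n3.wid = 19  [B₀.off * -1 + 10]
38. n19.off = -3  [-3]
39. n20.acc = true  [terminal]
40. n19.acc = "pq"  ["pq"]
41. n19.wid = 24  [B.off + 27]
42. n0.wid = "vnmp"  ["v" ++ A.off]
43. n0.fin = 19  [(if A.key then B₁.wid else B₀.wid) - 5]
44. n0.acc = false  [A.key == false]
45. n0.idx = "pq"  [if A.key then B₁.acc else "x"]

19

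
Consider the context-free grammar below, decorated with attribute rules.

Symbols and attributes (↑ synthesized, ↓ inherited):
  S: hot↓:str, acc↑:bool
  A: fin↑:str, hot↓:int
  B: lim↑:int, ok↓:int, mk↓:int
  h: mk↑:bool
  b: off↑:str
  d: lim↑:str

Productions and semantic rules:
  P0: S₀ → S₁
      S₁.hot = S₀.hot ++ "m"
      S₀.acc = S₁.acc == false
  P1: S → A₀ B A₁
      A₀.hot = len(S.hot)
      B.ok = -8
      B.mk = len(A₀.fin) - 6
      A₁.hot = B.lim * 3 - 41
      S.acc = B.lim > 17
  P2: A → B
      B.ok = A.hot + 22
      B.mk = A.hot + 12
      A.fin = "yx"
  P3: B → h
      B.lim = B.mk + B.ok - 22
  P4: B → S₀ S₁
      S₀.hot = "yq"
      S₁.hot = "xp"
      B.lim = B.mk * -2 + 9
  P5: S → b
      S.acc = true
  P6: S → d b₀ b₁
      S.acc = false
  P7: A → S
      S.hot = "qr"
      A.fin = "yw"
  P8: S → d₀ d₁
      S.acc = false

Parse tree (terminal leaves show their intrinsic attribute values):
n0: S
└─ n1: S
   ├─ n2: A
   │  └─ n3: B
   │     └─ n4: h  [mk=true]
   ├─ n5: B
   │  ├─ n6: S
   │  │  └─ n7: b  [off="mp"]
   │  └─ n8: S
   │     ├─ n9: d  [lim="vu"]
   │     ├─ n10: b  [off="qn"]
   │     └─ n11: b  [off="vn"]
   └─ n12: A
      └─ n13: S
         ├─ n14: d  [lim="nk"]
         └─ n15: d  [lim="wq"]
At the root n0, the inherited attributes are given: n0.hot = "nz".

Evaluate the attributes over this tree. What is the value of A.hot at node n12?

1. n0.hot = "nz"  [given at root]
2. n1.hot = "nzm"  [S₀.hot ++ "m"]
3. n2.hot = 3  [len(S.hot)]
4. n3.ok = 25  [A.hot + 22]
5. n3.mk = 15  [A.hot + 12]
6. n4.mk = true  [terminal]
7. n3.lim = 18  [B.mk + B.ok - 22]
8. n2.fin = "yx"  ["yx"]
9. n5.ok = -8  [-8]
10. n5.mk = -4  [len(A₀.fin) - 6]
11. n6.hot = "yq"  ["yq"]
12. n7.off = "mp"  [terminal]
13. n6.acc = true  [true]
14. n8.hot = "xp"  ["xp"]
15. n9.lim = "vu"  [terminal]
16. n10.off = "qn"  [terminal]
17. n11.off = "vn"  [terminal]
18. n8.acc = false  [false]
19. n5.lim = 17  [B.mk * -2 + 9]
20. n12.hot = 10  [B.lim * 3 - 41]
21. n13.hot = "qr"  ["qr"]
22. n14.lim = "nk"  [terminal]
23. n15.lim = "wq"  [terminal]
24. n13.acc = false  [false]
25. n12.fin = "yw"  ["yw"]
26. n1.acc = false  [B.lim > 17]
27. n0.acc = true  [S₁.acc == false]

10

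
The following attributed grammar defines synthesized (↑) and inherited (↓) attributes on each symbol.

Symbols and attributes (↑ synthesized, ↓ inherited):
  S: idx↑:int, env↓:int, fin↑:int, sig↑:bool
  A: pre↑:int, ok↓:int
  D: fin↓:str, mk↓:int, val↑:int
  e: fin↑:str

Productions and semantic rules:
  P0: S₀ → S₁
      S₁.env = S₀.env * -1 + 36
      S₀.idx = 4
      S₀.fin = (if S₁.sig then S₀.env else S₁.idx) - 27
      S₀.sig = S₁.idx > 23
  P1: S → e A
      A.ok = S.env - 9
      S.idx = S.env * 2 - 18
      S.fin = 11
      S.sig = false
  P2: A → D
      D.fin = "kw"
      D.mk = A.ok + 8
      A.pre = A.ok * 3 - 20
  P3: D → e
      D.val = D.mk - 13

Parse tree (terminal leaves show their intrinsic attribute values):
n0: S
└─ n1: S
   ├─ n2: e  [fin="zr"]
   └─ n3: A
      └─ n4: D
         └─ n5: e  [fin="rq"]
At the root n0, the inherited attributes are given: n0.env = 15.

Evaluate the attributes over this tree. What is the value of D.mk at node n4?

20

1. n0.env = 15  [given at root]
2. n1.env = 21  [S₀.env * -1 + 36]
3. n2.fin = "zr"  [terminal]
4. n3.ok = 12  [S.env - 9]
5. n4.fin = "kw"  ["kw"]
6. n4.mk = 20  [A.ok + 8]
7. n5.fin = "rq"  [terminal]
8. n4.val = 7  [D.mk - 13]
9. n3.pre = 16  [A.ok * 3 - 20]
10. n1.idx = 24  [S.env * 2 - 18]
11. n1.fin = 11  [11]
12. n1.sig = false  [false]
13. n0.idx = 4  [4]
14. n0.fin = -3  [(if S₁.sig then S₀.env else S₁.idx) - 27]
15. n0.sig = true  [S₁.idx > 23]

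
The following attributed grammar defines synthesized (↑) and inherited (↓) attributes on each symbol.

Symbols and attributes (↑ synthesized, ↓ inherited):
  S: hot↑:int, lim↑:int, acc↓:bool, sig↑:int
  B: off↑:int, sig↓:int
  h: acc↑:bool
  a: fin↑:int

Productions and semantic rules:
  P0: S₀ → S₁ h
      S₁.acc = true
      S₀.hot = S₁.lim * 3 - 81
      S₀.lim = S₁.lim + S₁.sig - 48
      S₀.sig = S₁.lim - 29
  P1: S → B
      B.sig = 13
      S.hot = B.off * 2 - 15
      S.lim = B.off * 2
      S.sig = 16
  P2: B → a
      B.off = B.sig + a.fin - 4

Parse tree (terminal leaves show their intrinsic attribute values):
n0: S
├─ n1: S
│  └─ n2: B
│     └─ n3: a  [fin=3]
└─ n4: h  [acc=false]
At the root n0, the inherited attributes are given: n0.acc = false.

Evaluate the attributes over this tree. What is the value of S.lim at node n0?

-8

1. n0.acc = false  [given at root]
2. n1.acc = true  [true]
3. n2.sig = 13  [13]
4. n3.fin = 3  [terminal]
5. n2.off = 12  [B.sig + a.fin - 4]
6. n1.hot = 9  [B.off * 2 - 15]
7. n1.lim = 24  [B.off * 2]
8. n1.sig = 16  [16]
9. n4.acc = false  [terminal]
10. n0.hot = -9  [S₁.lim * 3 - 81]
11. n0.lim = -8  [S₁.lim + S₁.sig - 48]
12. n0.sig = -5  [S₁.lim - 29]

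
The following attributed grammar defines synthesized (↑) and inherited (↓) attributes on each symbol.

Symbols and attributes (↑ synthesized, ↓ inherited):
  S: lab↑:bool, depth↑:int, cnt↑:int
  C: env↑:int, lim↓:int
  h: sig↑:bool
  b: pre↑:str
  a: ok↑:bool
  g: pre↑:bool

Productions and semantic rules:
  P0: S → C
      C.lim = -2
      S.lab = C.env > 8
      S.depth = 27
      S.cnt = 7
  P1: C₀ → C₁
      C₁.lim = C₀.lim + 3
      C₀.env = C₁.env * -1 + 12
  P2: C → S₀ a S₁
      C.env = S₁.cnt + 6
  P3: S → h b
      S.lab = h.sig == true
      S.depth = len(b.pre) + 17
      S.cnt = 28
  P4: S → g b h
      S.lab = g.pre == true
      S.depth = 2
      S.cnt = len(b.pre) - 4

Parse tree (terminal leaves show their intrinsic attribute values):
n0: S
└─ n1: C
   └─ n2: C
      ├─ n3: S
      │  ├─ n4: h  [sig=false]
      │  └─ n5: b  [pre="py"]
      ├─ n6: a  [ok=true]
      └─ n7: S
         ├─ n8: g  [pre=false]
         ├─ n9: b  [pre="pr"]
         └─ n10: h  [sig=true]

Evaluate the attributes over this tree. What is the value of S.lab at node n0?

false

1. n1.lim = -2  [-2]
2. n2.lim = 1  [C₀.lim + 3]
3. n4.sig = false  [terminal]
4. n5.pre = "py"  [terminal]
5. n3.lab = false  [h.sig == true]
6. n3.depth = 19  [len(b.pre) + 17]
7. n3.cnt = 28  [28]
8. n6.ok = true  [terminal]
9. n8.pre = false  [terminal]
10. n9.pre = "pr"  [terminal]
11. n10.sig = true  [terminal]
12. n7.lab = false  [g.pre == true]
13. n7.depth = 2  [2]
14. n7.cnt = -2  [len(b.pre) - 4]
15. n2.env = 4  [S₁.cnt + 6]
16. n1.env = 8  [C₁.env * -1 + 12]
17. n0.lab = false  [C.env > 8]
18. n0.depth = 27  [27]
19. n0.cnt = 7  [7]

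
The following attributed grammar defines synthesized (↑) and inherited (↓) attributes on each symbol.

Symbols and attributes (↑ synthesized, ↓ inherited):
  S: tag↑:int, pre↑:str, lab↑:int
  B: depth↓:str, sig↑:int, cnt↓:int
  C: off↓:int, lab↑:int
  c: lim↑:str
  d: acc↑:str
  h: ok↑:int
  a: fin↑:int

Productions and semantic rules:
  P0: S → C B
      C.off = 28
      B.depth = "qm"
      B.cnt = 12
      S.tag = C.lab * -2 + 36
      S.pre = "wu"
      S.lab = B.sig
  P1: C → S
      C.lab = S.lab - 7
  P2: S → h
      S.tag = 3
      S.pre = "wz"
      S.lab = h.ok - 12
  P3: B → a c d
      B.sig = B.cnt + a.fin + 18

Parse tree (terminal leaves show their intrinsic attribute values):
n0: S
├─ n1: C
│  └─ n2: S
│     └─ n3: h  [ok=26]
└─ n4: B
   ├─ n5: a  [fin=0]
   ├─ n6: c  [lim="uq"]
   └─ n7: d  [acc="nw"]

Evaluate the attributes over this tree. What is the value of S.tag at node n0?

22

1. n1.off = 28  [28]
2. n3.ok = 26  [terminal]
3. n2.tag = 3  [3]
4. n2.pre = "wz"  ["wz"]
5. n2.lab = 14  [h.ok - 12]
6. n1.lab = 7  [S.lab - 7]
7. n4.depth = "qm"  ["qm"]
8. n4.cnt = 12  [12]
9. n5.fin = 0  [terminal]
10. n6.lim = "uq"  [terminal]
11. n7.acc = "nw"  [terminal]
12. n4.sig = 30  [B.cnt + a.fin + 18]
13. n0.tag = 22  [C.lab * -2 + 36]
14. n0.pre = "wu"  ["wu"]
15. n0.lab = 30  [B.sig]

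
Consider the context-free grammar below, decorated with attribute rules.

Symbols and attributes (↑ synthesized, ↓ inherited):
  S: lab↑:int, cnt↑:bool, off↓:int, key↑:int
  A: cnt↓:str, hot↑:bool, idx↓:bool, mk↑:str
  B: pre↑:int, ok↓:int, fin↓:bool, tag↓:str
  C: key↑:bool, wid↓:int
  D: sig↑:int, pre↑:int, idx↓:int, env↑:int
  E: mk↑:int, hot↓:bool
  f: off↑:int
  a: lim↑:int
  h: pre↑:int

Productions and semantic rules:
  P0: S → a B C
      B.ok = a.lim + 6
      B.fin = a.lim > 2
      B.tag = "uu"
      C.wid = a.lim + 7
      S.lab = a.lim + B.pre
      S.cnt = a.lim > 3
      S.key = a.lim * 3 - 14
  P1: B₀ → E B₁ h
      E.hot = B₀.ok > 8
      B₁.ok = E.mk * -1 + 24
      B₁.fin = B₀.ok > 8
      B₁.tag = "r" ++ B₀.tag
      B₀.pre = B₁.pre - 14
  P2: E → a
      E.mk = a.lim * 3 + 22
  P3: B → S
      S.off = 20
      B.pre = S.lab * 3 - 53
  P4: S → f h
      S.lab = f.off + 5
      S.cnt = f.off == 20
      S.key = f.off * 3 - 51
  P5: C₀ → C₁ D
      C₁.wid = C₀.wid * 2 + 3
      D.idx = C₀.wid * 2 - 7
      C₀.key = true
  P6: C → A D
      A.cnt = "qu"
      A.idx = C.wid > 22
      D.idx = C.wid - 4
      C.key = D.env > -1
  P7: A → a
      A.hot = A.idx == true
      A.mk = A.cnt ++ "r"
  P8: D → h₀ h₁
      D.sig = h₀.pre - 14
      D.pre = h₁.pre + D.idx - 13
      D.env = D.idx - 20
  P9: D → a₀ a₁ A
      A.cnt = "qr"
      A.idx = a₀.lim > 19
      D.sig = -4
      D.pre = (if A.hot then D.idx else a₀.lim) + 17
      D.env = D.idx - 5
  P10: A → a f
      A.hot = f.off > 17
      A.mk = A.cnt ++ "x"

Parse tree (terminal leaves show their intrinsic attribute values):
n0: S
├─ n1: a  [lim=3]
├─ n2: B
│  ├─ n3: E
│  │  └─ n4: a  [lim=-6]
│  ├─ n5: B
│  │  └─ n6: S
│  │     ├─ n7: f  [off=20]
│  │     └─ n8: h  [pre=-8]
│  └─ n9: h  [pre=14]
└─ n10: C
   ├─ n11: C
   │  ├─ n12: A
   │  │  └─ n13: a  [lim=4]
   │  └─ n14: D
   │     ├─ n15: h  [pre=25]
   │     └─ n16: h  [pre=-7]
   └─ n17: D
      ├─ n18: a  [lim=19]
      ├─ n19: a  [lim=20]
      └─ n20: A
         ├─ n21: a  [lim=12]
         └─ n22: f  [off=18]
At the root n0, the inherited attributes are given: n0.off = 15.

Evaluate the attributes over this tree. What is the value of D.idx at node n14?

19

1. n0.off = 15  [given at root]
2. n1.lim = 3  [terminal]
3. n2.ok = 9  [a.lim + 6]
4. n2.fin = true  [a.lim > 2]
5. n2.tag = "uu"  ["uu"]
6. n3.hot = true  [B₀.ok > 8]
7. n4.lim = -6  [terminal]
8. n3.mk = 4  [a.lim * 3 + 22]
9. n5.ok = 20  [E.mk * -1 + 24]
10. n5.fin = true  [B₀.ok > 8]
11. n5.tag = "ruu"  ["r" ++ B₀.tag]
12. n6.off = 20  [20]
13. n7.off = 20  [terminal]
14. n8.pre = -8  [terminal]
15. n6.lab = 25  [f.off + 5]
16. n6.cnt = true  [f.off == 20]
17. n6.key = 9  [f.off * 3 - 51]
18. n5.pre = 22  [S.lab * 3 - 53]
19. n9.pre = 14  [terminal]
20. n2.pre = 8  [B₁.pre - 14]
21. n10.wid = 10  [a.lim + 7]
22. n11.wid = 23  [C₀.wid * 2 + 3]
23. n12.cnt = "qu"  ["qu"]
24. n12.idx = true  [C.wid > 22]
25. n13.lim = 4  [terminal]
26. n12.hot = true  [A.idx == true]
27. n12.mk = "qur"  [A.cnt ++ "r"]
28. n14.idx = 19  [C.wid - 4]
29. n15.pre = 25  [terminal]
30. n16.pre = -7  [terminal]
31. n14.sig = 11  [h₀.pre - 14]
32. n14.pre = -1  [h₁.pre + D.idx - 13]
33. n14.env = -1  [D.idx - 20]
34. n11.key = false  [D.env > -1]
35. n17.idx = 13  [C₀.wid * 2 - 7]
36. n18.lim = 19  [terminal]
37. n19.lim = 20  [terminal]
38. n20.cnt = "qr"  ["qr"]
39. n20.idx = false  [a₀.lim > 19]
40. n21.lim = 12  [terminal]
41. n22.off = 18  [terminal]
42. n20.hot = true  [f.off > 17]
43. n20.mk = "qrx"  [A.cnt ++ "x"]
44. n17.sig = -4  [-4]
45. n17.pre = 30  [(if A.hot then D.idx else a₀.lim) + 17]
46. n17.env = 8  [D.idx - 5]
47. n10.key = true  [true]
48. n0.lab = 11  [a.lim + B.pre]
49. n0.cnt = false  [a.lim > 3]
50. n0.key = -5  [a.lim * 3 - 14]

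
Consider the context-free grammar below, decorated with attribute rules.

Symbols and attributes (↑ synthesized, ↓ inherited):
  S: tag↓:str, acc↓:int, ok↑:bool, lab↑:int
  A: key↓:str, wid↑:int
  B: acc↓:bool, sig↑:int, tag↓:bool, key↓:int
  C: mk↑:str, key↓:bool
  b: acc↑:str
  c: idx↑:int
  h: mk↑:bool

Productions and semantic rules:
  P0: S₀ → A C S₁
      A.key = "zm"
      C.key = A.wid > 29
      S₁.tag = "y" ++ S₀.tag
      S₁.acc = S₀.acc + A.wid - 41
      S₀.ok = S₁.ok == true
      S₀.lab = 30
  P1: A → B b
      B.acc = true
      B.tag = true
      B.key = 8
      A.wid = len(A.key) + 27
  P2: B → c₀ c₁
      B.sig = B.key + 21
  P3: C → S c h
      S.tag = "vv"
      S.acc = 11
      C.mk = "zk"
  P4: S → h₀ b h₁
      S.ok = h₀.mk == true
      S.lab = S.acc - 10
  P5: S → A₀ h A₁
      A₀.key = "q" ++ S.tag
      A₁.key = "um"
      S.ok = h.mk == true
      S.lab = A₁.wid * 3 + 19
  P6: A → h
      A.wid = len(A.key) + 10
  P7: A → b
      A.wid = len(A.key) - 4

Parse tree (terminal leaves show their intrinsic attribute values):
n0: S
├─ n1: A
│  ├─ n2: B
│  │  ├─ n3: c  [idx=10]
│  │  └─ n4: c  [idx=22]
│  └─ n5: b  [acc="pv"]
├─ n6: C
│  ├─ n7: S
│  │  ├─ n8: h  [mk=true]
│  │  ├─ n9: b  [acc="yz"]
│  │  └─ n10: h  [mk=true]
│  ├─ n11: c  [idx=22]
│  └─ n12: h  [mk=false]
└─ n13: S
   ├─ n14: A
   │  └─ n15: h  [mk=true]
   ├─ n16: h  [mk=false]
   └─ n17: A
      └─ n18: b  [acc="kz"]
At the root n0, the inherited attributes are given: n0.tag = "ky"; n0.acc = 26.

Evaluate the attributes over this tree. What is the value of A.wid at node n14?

1. n0.tag = "ky"  [given at root]
2. n0.acc = 26  [given at root]
3. n1.key = "zm"  ["zm"]
4. n2.acc = true  [true]
5. n2.tag = true  [true]
6. n2.key = 8  [8]
7. n3.idx = 10  [terminal]
8. n4.idx = 22  [terminal]
9. n2.sig = 29  [B.key + 21]
10. n5.acc = "pv"  [terminal]
11. n1.wid = 29  [len(A.key) + 27]
12. n6.key = false  [A.wid > 29]
13. n7.tag = "vv"  ["vv"]
14. n7.acc = 11  [11]
15. n8.mk = true  [terminal]
16. n9.acc = "yz"  [terminal]
17. n10.mk = true  [terminal]
18. n7.ok = true  [h₀.mk == true]
19. n7.lab = 1  [S.acc - 10]
20. n11.idx = 22  [terminal]
21. n12.mk = false  [terminal]
22. n6.mk = "zk"  ["zk"]
23. n13.tag = "yky"  ["y" ++ S₀.tag]
24. n13.acc = 14  [S₀.acc + A.wid - 41]
25. n14.key = "qyky"  ["q" ++ S.tag]
26. n15.mk = true  [terminal]
27. n14.wid = 14  [len(A.key) + 10]
28. n16.mk = false  [terminal]
29. n17.key = "um"  ["um"]
30. n18.acc = "kz"  [terminal]
31. n17.wid = -2  [len(A.key) - 4]
32. n13.ok = false  [h.mk == true]
33. n13.lab = 13  [A₁.wid * 3 + 19]
34. n0.ok = false  [S₁.ok == true]
35. n0.lab = 30  [30]

14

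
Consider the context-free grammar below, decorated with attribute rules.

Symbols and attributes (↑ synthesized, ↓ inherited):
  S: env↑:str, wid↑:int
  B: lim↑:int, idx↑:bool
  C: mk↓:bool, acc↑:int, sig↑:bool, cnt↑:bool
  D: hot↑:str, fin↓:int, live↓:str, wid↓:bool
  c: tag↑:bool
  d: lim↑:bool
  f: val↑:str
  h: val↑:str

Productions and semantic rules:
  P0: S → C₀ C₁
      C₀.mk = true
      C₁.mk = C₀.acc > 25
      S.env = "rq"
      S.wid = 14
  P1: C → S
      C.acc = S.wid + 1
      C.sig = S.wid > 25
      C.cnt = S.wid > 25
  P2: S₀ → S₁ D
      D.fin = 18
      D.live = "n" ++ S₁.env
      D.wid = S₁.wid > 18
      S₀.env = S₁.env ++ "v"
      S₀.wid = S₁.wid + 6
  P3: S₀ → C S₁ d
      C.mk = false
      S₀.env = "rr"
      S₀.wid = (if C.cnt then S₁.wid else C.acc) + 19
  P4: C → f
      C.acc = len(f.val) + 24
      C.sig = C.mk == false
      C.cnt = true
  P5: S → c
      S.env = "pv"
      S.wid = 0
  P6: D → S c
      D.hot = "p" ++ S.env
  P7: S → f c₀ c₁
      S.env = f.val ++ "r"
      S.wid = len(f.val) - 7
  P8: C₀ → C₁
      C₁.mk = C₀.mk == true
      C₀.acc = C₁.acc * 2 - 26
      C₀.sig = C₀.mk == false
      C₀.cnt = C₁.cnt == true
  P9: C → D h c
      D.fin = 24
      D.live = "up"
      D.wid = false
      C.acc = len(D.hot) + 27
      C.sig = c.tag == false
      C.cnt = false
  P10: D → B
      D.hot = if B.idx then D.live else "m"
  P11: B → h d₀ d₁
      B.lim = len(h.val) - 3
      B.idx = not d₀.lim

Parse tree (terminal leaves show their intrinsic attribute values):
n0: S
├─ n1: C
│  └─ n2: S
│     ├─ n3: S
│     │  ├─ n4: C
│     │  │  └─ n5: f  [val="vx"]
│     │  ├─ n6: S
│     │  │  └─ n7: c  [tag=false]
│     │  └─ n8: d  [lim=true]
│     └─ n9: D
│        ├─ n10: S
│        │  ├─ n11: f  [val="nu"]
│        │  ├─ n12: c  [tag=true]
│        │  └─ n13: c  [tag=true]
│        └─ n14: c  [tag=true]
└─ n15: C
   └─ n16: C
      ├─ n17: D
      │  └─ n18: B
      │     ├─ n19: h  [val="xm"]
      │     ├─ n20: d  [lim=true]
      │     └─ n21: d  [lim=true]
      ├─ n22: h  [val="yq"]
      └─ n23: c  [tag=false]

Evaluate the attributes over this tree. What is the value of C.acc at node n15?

30

1. n1.mk = true  [true]
2. n4.mk = false  [false]
3. n5.val = "vx"  [terminal]
4. n4.acc = 26  [len(f.val) + 24]
5. n4.sig = true  [C.mk == false]
6. n4.cnt = true  [true]
7. n7.tag = false  [terminal]
8. n6.env = "pv"  ["pv"]
9. n6.wid = 0  [0]
10. n8.lim = true  [terminal]
11. n3.env = "rr"  ["rr"]
12. n3.wid = 19  [(if C.cnt then S₁.wid else C.acc) + 19]
13. n9.fin = 18  [18]
14. n9.live = "nrr"  ["n" ++ S₁.env]
15. n9.wid = true  [S₁.wid > 18]
16. n11.val = "nu"  [terminal]
17. n12.tag = true  [terminal]
18. n13.tag = true  [terminal]
19. n10.env = "nur"  [f.val ++ "r"]
20. n10.wid = -5  [len(f.val) - 7]
21. n14.tag = true  [terminal]
22. n9.hot = "pnur"  ["p" ++ S.env]
23. n2.env = "rrv"  [S₁.env ++ "v"]
24. n2.wid = 25  [S₁.wid + 6]
25. n1.acc = 26  [S.wid + 1]
26. n1.sig = false  [S.wid > 25]
27. n1.cnt = false  [S.wid > 25]
28. n15.mk = true  [C₀.acc > 25]
29. n16.mk = true  [C₀.mk == true]
30. n17.fin = 24  [24]
31. n17.live = "up"  ["up"]
32. n17.wid = false  [false]
33. n19.val = "xm"  [terminal]
34. n20.lim = true  [terminal]
35. n21.lim = true  [terminal]
36. n18.lim = -1  [len(h.val) - 3]
37. n18.idx = false  [not d₀.lim]
38. n17.hot = "m"  [if B.idx then D.live else "m"]
39. n22.val = "yq"  [terminal]
40. n23.tag = false  [terminal]
41. n16.acc = 28  [len(D.hot) + 27]
42. n16.sig = true  [c.tag == false]
43. n16.cnt = false  [false]
44. n15.acc = 30  [C₁.acc * 2 - 26]
45. n15.sig = false  [C₀.mk == false]
46. n15.cnt = false  [C₁.cnt == true]
47. n0.env = "rq"  ["rq"]
48. n0.wid = 14  [14]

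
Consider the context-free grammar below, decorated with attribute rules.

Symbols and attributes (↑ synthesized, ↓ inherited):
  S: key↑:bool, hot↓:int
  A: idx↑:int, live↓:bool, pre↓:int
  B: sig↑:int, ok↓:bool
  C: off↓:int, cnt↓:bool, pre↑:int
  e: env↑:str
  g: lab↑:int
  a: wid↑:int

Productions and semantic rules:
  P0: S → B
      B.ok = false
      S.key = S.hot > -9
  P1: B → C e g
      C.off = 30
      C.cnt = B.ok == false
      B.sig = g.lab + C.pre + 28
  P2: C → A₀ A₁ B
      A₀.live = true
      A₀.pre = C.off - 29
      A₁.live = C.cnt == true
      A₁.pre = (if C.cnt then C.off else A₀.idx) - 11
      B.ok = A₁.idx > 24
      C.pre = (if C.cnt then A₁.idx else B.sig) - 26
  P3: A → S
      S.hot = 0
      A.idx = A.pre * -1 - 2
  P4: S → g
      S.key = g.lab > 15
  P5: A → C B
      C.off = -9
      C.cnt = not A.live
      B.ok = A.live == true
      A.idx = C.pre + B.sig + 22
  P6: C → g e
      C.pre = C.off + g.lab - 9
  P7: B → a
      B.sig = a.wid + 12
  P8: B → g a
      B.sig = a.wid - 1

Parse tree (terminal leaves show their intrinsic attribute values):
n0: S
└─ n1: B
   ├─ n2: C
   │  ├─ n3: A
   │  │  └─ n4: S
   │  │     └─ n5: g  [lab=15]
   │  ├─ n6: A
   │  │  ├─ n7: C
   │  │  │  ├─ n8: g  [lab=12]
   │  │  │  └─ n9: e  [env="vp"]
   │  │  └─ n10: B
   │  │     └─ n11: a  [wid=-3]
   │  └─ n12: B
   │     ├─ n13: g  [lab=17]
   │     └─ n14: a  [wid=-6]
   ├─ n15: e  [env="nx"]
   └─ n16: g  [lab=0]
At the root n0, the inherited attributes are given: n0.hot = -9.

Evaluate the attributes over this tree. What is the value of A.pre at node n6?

19

1. n0.hot = -9  [given at root]
2. n1.ok = false  [false]
3. n2.off = 30  [30]
4. n2.cnt = true  [B.ok == false]
5. n3.live = true  [true]
6. n3.pre = 1  [C.off - 29]
7. n4.hot = 0  [0]
8. n5.lab = 15  [terminal]
9. n4.key = false  [g.lab > 15]
10. n3.idx = -3  [A.pre * -1 - 2]
11. n6.live = true  [C.cnt == true]
12. n6.pre = 19  [(if C.cnt then C.off else A₀.idx) - 11]
13. n7.off = -9  [-9]
14. n7.cnt = false  [not A.live]
15. n8.lab = 12  [terminal]
16. n9.env = "vp"  [terminal]
17. n7.pre = -6  [C.off + g.lab - 9]
18. n10.ok = true  [A.live == true]
19. n11.wid = -3  [terminal]
20. n10.sig = 9  [a.wid + 12]
21. n6.idx = 25  [C.pre + B.sig + 22]
22. n12.ok = true  [A₁.idx > 24]
23. n13.lab = 17  [terminal]
24. n14.wid = -6  [terminal]
25. n12.sig = -7  [a.wid - 1]
26. n2.pre = -1  [(if C.cnt then A₁.idx else B.sig) - 26]
27. n15.env = "nx"  [terminal]
28. n16.lab = 0  [terminal]
29. n1.sig = 27  [g.lab + C.pre + 28]
30. n0.key = false  [S.hot > -9]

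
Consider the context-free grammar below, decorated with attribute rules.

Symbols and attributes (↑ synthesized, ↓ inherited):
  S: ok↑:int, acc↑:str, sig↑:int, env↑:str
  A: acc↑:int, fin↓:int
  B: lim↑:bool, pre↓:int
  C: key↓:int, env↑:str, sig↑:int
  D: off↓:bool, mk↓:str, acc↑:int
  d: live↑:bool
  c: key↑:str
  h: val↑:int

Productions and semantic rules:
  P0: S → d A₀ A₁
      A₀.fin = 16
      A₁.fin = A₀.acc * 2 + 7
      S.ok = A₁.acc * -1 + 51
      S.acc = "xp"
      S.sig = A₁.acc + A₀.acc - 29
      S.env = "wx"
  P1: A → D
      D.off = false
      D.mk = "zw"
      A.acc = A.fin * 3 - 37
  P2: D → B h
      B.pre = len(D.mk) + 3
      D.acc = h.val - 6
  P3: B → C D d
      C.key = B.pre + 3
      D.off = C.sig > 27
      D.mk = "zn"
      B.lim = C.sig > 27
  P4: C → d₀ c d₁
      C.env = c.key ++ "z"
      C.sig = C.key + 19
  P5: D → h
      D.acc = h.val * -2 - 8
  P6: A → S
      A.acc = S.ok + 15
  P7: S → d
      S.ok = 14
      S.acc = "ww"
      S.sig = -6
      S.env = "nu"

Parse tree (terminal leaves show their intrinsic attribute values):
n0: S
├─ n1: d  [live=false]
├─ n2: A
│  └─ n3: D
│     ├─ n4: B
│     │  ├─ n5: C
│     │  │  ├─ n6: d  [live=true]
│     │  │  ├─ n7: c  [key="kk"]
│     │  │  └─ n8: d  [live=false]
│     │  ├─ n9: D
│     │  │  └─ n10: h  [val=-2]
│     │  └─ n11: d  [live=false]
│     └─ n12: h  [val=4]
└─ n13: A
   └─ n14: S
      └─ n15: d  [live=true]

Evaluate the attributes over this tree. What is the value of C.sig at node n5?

27

1. n1.live = false  [terminal]
2. n2.fin = 16  [16]
3. n3.off = false  [false]
4. n3.mk = "zw"  ["zw"]
5. n4.pre = 5  [len(D.mk) + 3]
6. n5.key = 8  [B.pre + 3]
7. n6.live = true  [terminal]
8. n7.key = "kk"  [terminal]
9. n8.live = false  [terminal]
10. n5.env = "kkz"  [c.key ++ "z"]
11. n5.sig = 27  [C.key + 19]
12. n9.off = false  [C.sig > 27]
13. n9.mk = "zn"  ["zn"]
14. n10.val = -2  [terminal]
15. n9.acc = -4  [h.val * -2 - 8]
16. n11.live = false  [terminal]
17. n4.lim = false  [C.sig > 27]
18. n12.val = 4  [terminal]
19. n3.acc = -2  [h.val - 6]
20. n2.acc = 11  [A.fin * 3 - 37]
21. n13.fin = 29  [A₀.acc * 2 + 7]
22. n15.live = true  [terminal]
23. n14.ok = 14  [14]
24. n14.acc = "ww"  ["ww"]
25. n14.sig = -6  [-6]
26. n14.env = "nu"  ["nu"]
27. n13.acc = 29  [S.ok + 15]
28. n0.ok = 22  [A₁.acc * -1 + 51]
29. n0.acc = "xp"  ["xp"]
30. n0.sig = 11  [A₁.acc + A₀.acc - 29]
31. n0.env = "wx"  ["wx"]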